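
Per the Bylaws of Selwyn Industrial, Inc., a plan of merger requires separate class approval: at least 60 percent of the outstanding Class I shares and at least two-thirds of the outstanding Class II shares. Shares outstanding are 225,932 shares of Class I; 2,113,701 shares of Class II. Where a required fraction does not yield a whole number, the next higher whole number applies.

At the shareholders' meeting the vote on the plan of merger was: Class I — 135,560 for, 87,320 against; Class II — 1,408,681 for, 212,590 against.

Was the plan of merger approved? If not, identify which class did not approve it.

Not approved — the Class II shares did not give the required vote.

Class I: 3/5 of 225932 = 135559.20, rounded up to 135560; 135,560 required, 135,560 in favor — approved.
Class II: 2/3 of 2113701 = 1409134; 1,409,134 required, 1,408,681 in favor — not approved.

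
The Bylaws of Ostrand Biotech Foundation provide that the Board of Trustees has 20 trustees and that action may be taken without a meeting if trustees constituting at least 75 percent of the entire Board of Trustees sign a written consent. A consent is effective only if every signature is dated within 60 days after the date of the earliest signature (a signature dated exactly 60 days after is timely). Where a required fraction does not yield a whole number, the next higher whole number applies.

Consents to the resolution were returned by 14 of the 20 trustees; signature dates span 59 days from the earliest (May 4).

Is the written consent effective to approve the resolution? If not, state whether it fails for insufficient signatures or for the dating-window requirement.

Signatures required: at least 75 percent of 20 — 3/4 of 20 = 15, so 15 needed; 14 signed. Insufficient.
Dating window: the latest signature is 59 days after the earliest; the limit is 60 days. Within the window.

Not effective — insufficient signatures.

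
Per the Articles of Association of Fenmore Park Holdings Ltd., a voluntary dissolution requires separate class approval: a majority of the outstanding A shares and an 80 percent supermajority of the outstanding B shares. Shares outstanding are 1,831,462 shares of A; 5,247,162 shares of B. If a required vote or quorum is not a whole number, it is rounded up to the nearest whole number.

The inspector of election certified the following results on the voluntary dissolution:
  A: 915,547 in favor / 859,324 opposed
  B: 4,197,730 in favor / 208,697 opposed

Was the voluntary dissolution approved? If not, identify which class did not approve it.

A: a majority of 1831462 is 915732; 915,732 required, 915,547 in favor — not approved.
B: 4/5 of 5247162 = 4197729.60, rounded up to 4197730; 4,197,730 required, 4,197,730 in favor — approved.

Not approved — the A shares did not give the required vote.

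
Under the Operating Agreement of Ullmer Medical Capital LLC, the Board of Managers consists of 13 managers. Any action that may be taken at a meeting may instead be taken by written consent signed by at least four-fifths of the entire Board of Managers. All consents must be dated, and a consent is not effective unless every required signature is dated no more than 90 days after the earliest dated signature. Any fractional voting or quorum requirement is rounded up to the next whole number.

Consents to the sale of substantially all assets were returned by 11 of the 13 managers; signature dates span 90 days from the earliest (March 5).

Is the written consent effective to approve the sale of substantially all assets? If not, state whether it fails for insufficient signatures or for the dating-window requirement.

Signatures required: at least four-fifths of 13 — 4/5 of 13 = 10.40, rounded up to 11, so 11 needed; 11 signed. Sufficient.
Dating window: the latest signature is 90 days after the earliest; the limit is 90 days. Within the window.

Effective — both the signature and dating-window requirements are satisfied.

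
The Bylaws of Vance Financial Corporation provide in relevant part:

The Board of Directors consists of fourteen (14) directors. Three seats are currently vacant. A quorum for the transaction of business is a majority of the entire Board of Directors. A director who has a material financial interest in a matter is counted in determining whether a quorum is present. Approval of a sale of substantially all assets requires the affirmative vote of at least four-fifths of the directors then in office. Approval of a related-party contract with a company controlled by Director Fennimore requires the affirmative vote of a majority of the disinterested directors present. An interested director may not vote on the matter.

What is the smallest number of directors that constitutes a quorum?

A majority of 14 is 8.

8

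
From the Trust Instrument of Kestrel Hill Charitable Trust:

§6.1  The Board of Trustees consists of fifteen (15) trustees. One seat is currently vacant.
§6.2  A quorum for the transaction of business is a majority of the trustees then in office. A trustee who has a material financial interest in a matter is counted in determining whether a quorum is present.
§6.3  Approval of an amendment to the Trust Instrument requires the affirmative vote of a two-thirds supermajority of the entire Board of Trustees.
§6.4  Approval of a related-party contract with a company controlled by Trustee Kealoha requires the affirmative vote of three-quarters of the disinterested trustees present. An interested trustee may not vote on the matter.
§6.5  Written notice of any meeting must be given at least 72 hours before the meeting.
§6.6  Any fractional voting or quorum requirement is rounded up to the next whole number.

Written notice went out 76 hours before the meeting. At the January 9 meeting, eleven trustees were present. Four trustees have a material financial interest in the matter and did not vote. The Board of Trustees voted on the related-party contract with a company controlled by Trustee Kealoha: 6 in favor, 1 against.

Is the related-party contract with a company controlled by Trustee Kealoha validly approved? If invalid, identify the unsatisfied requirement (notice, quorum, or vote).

Valid — all requirements satisfied.

Notice: 76 hours given; 72 required (76 ≥ 72). Satisfied.
Quorum: 11 present (interested trustees count toward quorum); quorum is 8. Satisfied.
Vote: the related-party contract with a company controlled by Trustee Kealoha requires three-fourths of the disinterested trustees present (11 − 4 = 7). 3/4 of 7 = 5.25, rounded up to 6, so 6 affirmative votes are needed; 6 voted in favor. Satisfied.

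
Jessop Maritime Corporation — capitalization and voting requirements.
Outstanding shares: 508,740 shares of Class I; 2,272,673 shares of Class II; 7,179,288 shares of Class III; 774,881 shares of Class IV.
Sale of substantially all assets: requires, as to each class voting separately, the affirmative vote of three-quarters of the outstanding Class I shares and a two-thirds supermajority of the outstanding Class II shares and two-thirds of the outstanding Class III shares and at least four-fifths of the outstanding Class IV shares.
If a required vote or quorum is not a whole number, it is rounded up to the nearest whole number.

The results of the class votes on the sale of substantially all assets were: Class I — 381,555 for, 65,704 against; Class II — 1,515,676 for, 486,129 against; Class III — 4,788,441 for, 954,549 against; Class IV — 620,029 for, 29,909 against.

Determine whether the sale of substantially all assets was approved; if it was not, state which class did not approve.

Class I: 3/4 of 508740 = 381555; 381,555 required, 381,555 in favor — approved.
Class II: 2/3 of 2272673 = 1515115.33, rounded up to 1515116; 1,515,116 required, 1,515,676 in favor — approved.
Class III: 2/3 of 7179288 = 4786192; 4,786,192 required, 4,788,441 in favor — approved.
Class IV: 4/5 of 774881 = 619904.80, rounded up to 619905; 619,905 required, 620,029 in favor — approved.

Approved — every class gave the required vote.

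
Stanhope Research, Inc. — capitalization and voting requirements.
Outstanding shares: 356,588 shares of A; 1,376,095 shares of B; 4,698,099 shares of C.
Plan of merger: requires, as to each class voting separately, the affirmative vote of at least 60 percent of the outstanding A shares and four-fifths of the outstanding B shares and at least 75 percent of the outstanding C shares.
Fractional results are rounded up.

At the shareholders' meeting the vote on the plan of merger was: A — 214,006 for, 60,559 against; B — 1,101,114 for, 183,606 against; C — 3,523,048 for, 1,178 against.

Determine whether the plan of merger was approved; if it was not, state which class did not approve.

A: 3/5 of 356588 = 213952.80, rounded up to 213953; 213,953 required, 214,006 in favor — approved.
B: 4/5 of 1376095 = 1100876; 1,100,876 required, 1,101,114 in favor — approved.
C: 3/4 of 4698099 = 3523574.25, rounded up to 3523575; 3,523,575 required, 3,523,048 in favor — not approved.

Not approved — the C shares did not give the required vote.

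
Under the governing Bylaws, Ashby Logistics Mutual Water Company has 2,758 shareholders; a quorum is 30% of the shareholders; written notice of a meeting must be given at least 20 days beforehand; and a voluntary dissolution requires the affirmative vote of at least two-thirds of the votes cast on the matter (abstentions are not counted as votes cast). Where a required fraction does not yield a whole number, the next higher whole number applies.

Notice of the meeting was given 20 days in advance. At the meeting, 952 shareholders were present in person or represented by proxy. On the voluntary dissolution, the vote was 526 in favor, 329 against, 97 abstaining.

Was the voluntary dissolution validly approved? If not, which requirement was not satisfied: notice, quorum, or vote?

Notice: 20 days given; 20 required. Satisfied.
Quorum: 30% of 2,758 = 827.40, rounded up to 828; 952 present. Satisfied.
Vote: requires two-thirds of the votes cast (952 − 97 abstaining = 855); 2/3 of 855 = 570, so 570 needed; 526 in favor. Not satisfied.

Invalid — vote requirement not satisfied.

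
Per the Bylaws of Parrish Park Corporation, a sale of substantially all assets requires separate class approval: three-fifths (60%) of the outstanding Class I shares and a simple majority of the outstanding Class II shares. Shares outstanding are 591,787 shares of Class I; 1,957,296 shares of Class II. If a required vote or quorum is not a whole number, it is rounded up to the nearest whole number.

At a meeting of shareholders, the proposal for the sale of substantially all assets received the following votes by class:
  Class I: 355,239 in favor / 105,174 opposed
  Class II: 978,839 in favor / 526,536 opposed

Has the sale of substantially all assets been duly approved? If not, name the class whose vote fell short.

Class I: 3/5 of 591787 = 355072.20, rounded up to 355073; 355,073 required, 355,239 in favor — approved.
Class II: a majority of 1957296 is 978649; 978,649 required, 978,839 in favor — approved.

Approved — every class gave the required vote.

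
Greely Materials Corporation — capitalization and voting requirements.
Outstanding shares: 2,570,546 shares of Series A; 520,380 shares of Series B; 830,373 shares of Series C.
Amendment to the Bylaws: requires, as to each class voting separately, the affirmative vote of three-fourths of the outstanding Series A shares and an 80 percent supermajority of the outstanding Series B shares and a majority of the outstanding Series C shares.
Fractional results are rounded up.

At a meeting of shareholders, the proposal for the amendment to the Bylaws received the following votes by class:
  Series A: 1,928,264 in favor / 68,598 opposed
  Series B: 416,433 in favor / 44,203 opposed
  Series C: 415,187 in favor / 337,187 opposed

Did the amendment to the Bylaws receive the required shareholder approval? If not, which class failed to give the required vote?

Series A: 3/4 of 2570546 = 1927909.50, rounded up to 1927910; 1,927,910 required, 1,928,264 in favor — approved.
Series B: 4/5 of 520380 = 416304; 416,304 required, 416,433 in favor — approved.
Series C: a majority of 830373 is 415187; 415,187 required, 415,187 in favor — approved.

Approved — every class gave the required vote.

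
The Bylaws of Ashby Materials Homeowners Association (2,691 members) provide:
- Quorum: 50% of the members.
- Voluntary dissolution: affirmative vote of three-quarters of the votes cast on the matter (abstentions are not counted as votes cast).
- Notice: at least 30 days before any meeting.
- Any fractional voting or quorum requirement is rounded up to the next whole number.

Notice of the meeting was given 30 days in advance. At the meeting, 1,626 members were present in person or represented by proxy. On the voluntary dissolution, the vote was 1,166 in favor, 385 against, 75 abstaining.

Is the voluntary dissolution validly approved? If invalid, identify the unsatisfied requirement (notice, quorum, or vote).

Notice: 30 days given; 30 required. Satisfied.
Quorum: 50% of 2,691 = 1,345.50, rounded up to 1,346; 1,626 present. Satisfied.
Vote: requires three-fourths of the votes cast (1,626 − 75 abstaining = 1,551); 3/4 of 1551 = 1163.25, rounded up to 1164, so 1,164 needed; 1,166 in favor. Satisfied.

Valid — all requirements satisfied.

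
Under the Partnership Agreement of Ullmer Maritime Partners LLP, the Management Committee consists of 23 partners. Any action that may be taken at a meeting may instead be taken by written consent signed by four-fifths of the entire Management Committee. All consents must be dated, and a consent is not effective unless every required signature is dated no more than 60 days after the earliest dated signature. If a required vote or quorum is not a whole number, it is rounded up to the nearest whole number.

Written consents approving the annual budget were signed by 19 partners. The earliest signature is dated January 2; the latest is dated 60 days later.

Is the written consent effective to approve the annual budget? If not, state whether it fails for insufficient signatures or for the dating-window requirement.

Effective — both the signature and dating-window requirements are satisfied.

Signatures required: four-fifths of 23 — 4/5 of 23 = 18.40, rounded up to 19, so 19 needed; 19 signed. Sufficient.
Dating window: the latest signature is 60 days after the earliest; the limit is 60 days. Within the window.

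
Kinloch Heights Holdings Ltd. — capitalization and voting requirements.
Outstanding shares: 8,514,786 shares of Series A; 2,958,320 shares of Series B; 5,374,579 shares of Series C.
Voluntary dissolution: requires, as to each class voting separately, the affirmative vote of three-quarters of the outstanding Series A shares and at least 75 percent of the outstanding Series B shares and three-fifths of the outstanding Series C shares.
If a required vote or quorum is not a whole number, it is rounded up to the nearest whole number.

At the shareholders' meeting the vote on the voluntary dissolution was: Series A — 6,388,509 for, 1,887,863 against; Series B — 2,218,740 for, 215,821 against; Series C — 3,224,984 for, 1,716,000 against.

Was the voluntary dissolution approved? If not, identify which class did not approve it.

Series A: 3/4 of 8514786 = 6386089.50, rounded up to 6386090; 6,386,090 required, 6,388,509 in favor — approved.
Series B: 3/4 of 2958320 = 2218740; 2,218,740 required, 2,218,740 in favor — approved.
Series C: 3/5 of 5374579 = 3224747.40, rounded up to 3224748; 3,224,748 required, 3,224,984 in favor — approved.

Approved — every class gave the required vote.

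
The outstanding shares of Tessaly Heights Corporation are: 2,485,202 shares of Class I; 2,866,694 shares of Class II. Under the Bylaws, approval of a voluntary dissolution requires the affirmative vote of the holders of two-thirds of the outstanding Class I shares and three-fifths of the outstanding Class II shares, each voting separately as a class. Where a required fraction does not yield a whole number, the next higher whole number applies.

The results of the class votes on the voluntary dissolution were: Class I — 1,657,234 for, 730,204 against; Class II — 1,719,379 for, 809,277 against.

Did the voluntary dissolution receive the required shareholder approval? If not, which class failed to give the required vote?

Class I: 2/3 of 2485202 = 1656801.33, rounded up to 1656802; 1,656,802 required, 1,657,234 in favor — approved.
Class II: 3/5 of 2866694 = 1720016.40, rounded up to 1720017; 1,720,017 required, 1,719,379 in favor — not approved.

Not approved — the Class II shares did not give the required vote.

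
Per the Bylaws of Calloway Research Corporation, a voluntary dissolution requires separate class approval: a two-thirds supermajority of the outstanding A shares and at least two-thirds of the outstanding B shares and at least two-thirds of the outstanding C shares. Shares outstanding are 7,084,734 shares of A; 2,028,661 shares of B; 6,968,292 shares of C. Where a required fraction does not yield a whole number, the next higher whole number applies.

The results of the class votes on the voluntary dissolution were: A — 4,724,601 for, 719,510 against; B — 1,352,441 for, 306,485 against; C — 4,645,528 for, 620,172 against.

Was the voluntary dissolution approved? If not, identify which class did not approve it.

A: 2/3 of 7084734 = 4723156; 4,723,156 required, 4,724,601 in favor — approved.
B: 2/3 of 2028661 = 1352440.67, rounded up to 1352441; 1,352,441 required, 1,352,441 in favor — approved.
C: 2/3 of 6968292 = 4645528; 4,645,528 required, 4,645,528 in favor — approved.

Approved — every class gave the required vote.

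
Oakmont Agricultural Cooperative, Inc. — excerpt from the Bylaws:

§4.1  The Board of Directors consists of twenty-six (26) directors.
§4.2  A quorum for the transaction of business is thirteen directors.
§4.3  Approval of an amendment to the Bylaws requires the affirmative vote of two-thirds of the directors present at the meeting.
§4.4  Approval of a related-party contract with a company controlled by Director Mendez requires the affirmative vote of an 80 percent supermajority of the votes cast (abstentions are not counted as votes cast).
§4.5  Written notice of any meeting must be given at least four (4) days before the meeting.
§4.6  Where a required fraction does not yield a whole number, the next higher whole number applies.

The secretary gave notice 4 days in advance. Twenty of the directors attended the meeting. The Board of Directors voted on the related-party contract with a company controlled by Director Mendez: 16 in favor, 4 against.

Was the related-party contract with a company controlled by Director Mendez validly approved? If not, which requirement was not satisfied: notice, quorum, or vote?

Valid — all requirements satisfied.

Notice: 4 days given; 4 required (4 ≥ 4). Satisfied.
Quorum: 20 present; quorum is 13. Satisfied.
Vote: the related-party contract with a company controlled by Director Mendez requires four-fifths of the votes cast (20). 4/5 of 20 = 16, so 16 affirmative votes are needed; 16 voted in favor. Satisfied.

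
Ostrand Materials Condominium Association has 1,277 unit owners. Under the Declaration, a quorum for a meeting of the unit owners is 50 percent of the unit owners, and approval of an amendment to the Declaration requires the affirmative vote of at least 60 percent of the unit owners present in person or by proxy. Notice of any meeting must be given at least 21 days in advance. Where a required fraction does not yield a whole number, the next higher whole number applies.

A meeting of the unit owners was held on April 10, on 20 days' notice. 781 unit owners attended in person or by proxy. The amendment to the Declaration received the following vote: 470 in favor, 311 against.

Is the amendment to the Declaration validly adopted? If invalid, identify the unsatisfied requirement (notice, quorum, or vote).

Invalid — notice requirement not satisfied.

Notice: 20 days given; 21 required. Not satisfied.
Quorum: 50% of 1,277 = 638.50, rounded up to 639; 781 present. Satisfied.
Vote: requires three-fifths of those present (781); 3/5 of 781 = 468.60, rounded up to 469, so 469 needed; 470 in favor. Satisfied.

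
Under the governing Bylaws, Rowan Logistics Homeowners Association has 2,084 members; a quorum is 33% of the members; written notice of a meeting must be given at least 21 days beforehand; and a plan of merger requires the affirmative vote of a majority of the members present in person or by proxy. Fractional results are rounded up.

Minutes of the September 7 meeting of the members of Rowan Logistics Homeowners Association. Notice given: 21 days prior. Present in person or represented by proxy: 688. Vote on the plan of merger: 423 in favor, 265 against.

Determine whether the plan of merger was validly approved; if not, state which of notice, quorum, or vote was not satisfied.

Valid — all requirements satisfied.

Notice: 21 days given; 21 required. Satisfied.
Quorum: 33% of 2,084 = 687.72, rounded up to 688; 688 present. Satisfied.
Vote: requires a majority of those present (688); a majority of 688 is 345, so 345 needed; 423 in favor. Satisfied.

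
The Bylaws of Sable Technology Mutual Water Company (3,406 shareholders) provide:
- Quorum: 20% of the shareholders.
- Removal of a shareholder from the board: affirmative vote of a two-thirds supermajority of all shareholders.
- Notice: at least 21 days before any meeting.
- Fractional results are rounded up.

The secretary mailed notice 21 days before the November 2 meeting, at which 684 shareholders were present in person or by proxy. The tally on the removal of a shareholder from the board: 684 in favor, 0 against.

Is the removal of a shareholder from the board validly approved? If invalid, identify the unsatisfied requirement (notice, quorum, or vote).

Invalid — vote requirement not satisfied.

Notice: 21 days given; 21 required. Satisfied.
Quorum: 20% of 3,406 = 681.20, rounded up to 682; 684 present. Satisfied.
Vote: requires two-thirds of all shareholders (3,406); 2/3 of 3406 = 2270.67, rounded up to 2271, so 2,271 needed; 684 in favor. Not satisfied.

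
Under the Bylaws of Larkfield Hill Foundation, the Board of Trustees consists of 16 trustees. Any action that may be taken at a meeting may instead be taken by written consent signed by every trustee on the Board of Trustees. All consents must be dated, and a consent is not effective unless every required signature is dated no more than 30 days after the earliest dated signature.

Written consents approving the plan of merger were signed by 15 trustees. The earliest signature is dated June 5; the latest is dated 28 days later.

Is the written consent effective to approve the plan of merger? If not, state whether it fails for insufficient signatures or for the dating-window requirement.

Signatures required: the unanimous vote of 16 — unanimous means all 16, so 16 needed; 15 signed. Insufficient.
Dating window: the latest signature is 28 days after the earliest; the limit is 30 days. Within the window.

Not effective — insufficient signatures.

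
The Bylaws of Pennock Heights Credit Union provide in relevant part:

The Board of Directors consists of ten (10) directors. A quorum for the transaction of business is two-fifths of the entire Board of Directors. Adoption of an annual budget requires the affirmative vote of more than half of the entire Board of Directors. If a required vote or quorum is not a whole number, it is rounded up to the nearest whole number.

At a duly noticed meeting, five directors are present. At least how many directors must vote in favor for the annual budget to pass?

6

The annual budget requires a majority of the entire Board of Directors (10).
A majority of 10 is 6.
(Only 5 can vote, so the annual budget cannot pass at this meeting, but the required vote is still 6.)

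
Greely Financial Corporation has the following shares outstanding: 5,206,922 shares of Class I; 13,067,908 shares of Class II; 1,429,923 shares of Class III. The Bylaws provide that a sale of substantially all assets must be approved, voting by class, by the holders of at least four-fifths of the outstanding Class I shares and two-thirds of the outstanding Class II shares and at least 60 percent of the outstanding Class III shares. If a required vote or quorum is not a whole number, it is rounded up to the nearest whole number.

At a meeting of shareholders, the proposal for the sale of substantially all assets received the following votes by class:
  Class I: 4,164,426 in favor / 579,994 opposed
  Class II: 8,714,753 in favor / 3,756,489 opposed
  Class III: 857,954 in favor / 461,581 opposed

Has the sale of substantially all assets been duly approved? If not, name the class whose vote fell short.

Not approved — the Class I shares did not give the required vote.

Class I: 4/5 of 5206922 = 4165537.60, rounded up to 4165538; 4,165,538 required, 4,164,426 in favor — not approved.
Class II: 2/3 of 13067908 = 8711938.67, rounded up to 8711939; 8,711,939 required, 8,714,753 in favor — approved.
Class III: 3/5 of 1429923 = 857953.80, rounded up to 857954; 857,954 required, 857,954 in favor — approved.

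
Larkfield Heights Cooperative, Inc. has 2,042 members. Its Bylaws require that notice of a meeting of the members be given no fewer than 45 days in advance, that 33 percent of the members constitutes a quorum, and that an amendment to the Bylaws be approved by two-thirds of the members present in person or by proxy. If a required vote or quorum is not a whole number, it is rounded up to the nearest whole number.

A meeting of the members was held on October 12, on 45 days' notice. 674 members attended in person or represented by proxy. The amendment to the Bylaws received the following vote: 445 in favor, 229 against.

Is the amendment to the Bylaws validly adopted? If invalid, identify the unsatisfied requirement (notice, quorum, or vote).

Notice: 45 days given; 45 required. Satisfied.
Quorum: 33% of 2,042 = 673.86, rounded up to 674; 674 present. Satisfied.
Vote: requires two-thirds of those present (674); 2/3 of 674 = 449.33, rounded up to 450, so 450 needed; 445 in favor. Not satisfied.

Invalid — vote requirement not satisfied.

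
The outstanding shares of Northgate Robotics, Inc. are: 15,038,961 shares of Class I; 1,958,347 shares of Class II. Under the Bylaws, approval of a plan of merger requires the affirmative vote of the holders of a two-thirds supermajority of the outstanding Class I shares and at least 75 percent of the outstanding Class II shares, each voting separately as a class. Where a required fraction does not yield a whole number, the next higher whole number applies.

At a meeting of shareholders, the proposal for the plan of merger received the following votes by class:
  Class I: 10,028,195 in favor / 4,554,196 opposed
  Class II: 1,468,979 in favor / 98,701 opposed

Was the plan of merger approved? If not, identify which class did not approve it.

Class I: 2/3 of 15038961 = 10025974; 10,025,974 required, 10,028,195 in favor — approved.
Class II: 3/4 of 1958347 = 1468760.25, rounded up to 1468761; 1,468,761 required, 1,468,979 in favor — approved.

Approved — every class gave the required vote.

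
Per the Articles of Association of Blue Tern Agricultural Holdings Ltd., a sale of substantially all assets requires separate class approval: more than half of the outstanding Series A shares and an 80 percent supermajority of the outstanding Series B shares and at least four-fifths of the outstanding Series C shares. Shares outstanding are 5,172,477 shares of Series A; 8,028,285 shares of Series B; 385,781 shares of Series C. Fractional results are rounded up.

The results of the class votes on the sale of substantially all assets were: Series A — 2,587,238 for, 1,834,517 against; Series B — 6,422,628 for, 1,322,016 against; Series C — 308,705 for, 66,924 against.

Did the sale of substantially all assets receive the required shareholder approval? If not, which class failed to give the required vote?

Approved — every class gave the required vote.

Series A: a majority of 5172477 is 2586239; 2,586,239 required, 2,587,238 in favor — approved.
Series B: 4/5 of 8028285 = 6422628; 6,422,628 required, 6,422,628 in favor — approved.
Series C: 4/5 of 385781 = 308624.80, rounded up to 308625; 308,625 required, 308,705 in favor — approved.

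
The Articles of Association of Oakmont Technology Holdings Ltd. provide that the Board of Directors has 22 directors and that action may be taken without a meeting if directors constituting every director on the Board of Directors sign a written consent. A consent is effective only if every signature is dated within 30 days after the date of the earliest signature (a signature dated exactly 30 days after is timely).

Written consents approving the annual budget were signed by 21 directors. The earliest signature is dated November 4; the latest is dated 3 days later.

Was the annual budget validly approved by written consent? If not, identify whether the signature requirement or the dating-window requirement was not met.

Signatures required: every one of 22 — unanimous means all 22, so 22 needed; 21 signed. Insufficient.
Dating window: the latest signature is 3 days after the earliest; the limit is 30 days. Within the window.

Not effective — insufficient signatures.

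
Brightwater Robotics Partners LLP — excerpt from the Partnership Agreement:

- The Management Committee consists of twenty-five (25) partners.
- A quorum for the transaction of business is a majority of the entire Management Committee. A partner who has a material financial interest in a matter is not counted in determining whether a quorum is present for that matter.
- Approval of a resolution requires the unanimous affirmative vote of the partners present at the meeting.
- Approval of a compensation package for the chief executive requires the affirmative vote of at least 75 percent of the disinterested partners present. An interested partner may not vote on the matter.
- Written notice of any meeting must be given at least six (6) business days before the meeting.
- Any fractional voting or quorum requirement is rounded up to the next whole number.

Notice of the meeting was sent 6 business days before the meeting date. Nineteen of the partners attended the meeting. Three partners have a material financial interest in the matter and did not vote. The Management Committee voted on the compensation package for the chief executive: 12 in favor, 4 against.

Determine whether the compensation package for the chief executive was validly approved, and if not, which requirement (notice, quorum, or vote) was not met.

Notice: 6 business days given; 6 required (6 ≥ 6). Satisfied.
Quorum: 19 present, but the 3 interested partners do not count, leaving 16. Quorum is 13. Satisfied.
Vote: the compensation package for the chief executive requires three-fourths of the disinterested partners present (19 − 3 = 16). 3/4 of 16 = 12, so 12 affirmative votes are needed; 12 voted in favor. Satisfied.

Valid — all requirements satisfied.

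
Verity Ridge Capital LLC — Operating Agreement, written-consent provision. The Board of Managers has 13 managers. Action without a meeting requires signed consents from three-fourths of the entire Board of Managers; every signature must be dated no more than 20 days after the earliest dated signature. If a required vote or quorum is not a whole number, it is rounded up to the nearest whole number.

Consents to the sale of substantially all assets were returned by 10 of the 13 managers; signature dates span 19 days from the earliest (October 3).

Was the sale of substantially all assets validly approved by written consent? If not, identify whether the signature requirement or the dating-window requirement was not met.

Signatures required: three-fourths of 13 — 3/4 of 13 = 9.75, rounded up to 10, so 10 needed; 10 signed. Sufficient.
Dating window: the latest signature is 19 days after the earliest; the limit is 20 days. Within the window.

Effective — both the signature and dating-window requirements are satisfied.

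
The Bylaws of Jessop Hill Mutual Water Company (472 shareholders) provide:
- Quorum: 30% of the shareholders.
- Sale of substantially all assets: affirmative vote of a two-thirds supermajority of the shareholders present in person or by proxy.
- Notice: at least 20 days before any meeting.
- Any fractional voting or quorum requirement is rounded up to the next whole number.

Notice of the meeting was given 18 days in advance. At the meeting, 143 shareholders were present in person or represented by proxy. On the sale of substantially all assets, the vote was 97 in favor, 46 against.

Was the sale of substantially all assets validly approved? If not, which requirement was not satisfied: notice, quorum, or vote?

Invalid — notice requirement not satisfied.

Notice: 18 days given; 20 required. Not satisfied.
Quorum: 30% of 472 = 141.60, rounded up to 142; 143 present. Satisfied.
Vote: requires two-thirds of those present (143); 2/3 of 143 = 95.33, rounded up to 96, so 96 needed; 97 in favor. Satisfied.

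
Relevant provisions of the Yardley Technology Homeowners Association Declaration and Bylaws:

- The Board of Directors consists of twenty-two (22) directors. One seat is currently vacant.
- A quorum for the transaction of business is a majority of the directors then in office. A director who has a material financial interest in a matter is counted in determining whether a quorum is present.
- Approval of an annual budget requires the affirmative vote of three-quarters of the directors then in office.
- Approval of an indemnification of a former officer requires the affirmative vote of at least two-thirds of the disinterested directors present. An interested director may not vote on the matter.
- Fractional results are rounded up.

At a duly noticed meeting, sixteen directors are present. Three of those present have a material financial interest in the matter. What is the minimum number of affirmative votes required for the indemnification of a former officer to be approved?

The indemnification of a former officer requires two-thirds of the disinterested directors present (16 − 3 = 13).
2/3 of 13 = 8.67, rounded up to 9.

9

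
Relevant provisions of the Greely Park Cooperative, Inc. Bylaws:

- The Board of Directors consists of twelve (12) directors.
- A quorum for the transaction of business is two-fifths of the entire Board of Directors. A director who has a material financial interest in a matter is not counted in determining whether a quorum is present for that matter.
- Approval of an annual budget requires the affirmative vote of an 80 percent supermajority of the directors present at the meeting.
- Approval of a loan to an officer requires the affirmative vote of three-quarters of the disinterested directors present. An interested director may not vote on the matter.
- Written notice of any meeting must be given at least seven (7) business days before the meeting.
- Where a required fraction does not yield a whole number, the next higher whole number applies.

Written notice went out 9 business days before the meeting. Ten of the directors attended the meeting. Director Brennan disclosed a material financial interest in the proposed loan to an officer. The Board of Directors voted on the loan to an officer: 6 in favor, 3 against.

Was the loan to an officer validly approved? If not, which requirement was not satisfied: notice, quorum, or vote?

Notice: 9 business days given; 7 required (9 ≥ 7). Satisfied.
Quorum: 10 present, but the 1 interested director does not count, leaving 9. Quorum is 5. Satisfied.
Vote: the loan to an officer requires three-fourths of the disinterested directors present (10 − 1 = 9). 3/4 of 9 = 6.75, rounded up to 7, so 7 affirmative votes are needed; 6 voted in favor. Not satisfied.

Invalid — vote requirement not satisfied.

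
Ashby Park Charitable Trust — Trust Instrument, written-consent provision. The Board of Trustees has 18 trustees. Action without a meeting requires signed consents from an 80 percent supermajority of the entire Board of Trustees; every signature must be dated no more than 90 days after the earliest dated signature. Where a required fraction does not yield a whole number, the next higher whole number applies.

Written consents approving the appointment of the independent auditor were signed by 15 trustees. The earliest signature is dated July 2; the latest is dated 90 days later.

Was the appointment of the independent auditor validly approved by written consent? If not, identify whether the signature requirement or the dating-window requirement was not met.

Effective — both the signature and dating-window requirements are satisfied.

Signatures required: an 80 percent supermajority of 18 — 4/5 of 18 = 14.40, rounded up to 15, so 15 needed; 15 signed. Sufficient.
Dating window: the latest signature is 90 days after the earliest; the limit is 90 days. Within the window.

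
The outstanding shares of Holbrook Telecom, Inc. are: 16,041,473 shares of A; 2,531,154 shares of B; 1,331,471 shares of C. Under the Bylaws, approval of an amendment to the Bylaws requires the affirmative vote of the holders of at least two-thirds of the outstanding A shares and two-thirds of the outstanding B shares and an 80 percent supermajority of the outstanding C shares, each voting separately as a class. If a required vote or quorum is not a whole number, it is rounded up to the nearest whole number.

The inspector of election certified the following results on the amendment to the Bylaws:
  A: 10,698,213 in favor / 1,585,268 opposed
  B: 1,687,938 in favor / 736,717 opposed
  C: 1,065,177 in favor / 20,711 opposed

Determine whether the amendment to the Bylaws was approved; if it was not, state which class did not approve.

Approved — every class gave the required vote.

A: 2/3 of 16041473 = 10694315.33, rounded up to 10694316; 10,694,316 required, 10,698,213 in favor — approved.
B: 2/3 of 2531154 = 1687436; 1,687,436 required, 1,687,938 in favor — approved.
C: 4/5 of 1331471 = 1065176.80, rounded up to 1065177; 1,065,177 required, 1,065,177 in favor — approved.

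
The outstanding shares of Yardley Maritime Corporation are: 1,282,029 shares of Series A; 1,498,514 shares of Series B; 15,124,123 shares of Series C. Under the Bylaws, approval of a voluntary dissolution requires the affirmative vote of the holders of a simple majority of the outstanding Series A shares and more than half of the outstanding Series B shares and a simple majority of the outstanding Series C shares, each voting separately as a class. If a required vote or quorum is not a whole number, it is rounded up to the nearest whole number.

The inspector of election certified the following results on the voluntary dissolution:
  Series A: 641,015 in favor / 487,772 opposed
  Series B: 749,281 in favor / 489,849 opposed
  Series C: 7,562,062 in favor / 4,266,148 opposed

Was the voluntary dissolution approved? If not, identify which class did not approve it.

Approved — every class gave the required vote.

Series A: a majority of 1282029 is 641015; 641,015 required, 641,015 in favor — approved.
Series B: a majority of 1498514 is 749258; 749,258 required, 749,281 in favor — approved.
Series C: a majority of 15124123 is 7562062; 7,562,062 required, 7,562,062 in favor — approved.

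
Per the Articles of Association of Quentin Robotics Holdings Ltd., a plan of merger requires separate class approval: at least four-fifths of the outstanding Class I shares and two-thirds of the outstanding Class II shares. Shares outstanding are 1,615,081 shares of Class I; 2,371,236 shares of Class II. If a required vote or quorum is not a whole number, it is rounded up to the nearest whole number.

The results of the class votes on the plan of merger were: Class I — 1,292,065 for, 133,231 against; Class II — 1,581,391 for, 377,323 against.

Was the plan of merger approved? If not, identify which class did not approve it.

Class I: 4/5 of 1615081 = 1292064.80, rounded up to 1292065; 1,292,065 required, 1,292,065 in favor — approved.
Class II: 2/3 of 2371236 = 1580824; 1,580,824 required, 1,581,391 in favor — approved.

Approved — every class gave the required vote.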